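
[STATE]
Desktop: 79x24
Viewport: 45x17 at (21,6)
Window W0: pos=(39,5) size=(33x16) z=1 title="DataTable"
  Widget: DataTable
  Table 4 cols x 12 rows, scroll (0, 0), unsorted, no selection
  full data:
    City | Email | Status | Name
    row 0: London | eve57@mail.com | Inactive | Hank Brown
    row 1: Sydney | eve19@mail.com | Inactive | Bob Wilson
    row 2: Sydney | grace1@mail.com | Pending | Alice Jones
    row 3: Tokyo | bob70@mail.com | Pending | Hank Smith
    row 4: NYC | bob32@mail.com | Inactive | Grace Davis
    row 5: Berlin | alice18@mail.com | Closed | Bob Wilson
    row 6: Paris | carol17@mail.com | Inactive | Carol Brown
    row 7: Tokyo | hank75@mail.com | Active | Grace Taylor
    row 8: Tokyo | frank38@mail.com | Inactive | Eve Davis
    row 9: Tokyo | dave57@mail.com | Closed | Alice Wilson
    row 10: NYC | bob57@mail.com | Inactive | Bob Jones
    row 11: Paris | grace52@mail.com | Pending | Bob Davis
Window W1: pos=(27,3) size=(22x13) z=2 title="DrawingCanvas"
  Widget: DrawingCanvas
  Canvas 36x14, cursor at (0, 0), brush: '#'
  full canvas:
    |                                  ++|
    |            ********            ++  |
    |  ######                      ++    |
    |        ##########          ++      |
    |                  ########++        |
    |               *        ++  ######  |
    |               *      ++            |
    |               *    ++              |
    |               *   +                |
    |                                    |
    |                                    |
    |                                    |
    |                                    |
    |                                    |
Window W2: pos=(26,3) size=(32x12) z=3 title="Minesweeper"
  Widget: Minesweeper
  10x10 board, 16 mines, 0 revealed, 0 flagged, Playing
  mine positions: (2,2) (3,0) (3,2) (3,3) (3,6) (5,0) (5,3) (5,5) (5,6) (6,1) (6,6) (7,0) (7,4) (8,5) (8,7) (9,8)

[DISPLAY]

     ┃■■■■■■■■■■                    ┃        
     ┃■■■■■■■■■■                    ┃────────
     ┃■■■■■■■■■■                    ┃     │St
     ┃■■■■■■■■■■                    ┃─────┼──
     ┃■■■■■■■■■■                    ┃com  │In
     ┃■■■■■■■■■■                    ┃com  │In
     ┃■■■■■■■■■■                    ┃.com │Pe
     ┃■■■■■■■■■■                    ┃com  │Pe
     ┗━━━━━━━━━━━━━━━━━━━━━━━━━━━━━━┛com  │In
      ┗━━━━━━━━━━━━━━━━━━━━┛ice18@mail.com│Cl
                  ┃Paris │carol17@mail.com│In
                  ┃Tokyo │hank75@mail.com │Ac
                  ┃Tokyo │frank38@mail.com│In
                  ┃Tokyo │dave57@mail.com │Cl
                  ┗━━━━━━━━━━━━━━━━━━━━━━━━━━
                                             
                                             


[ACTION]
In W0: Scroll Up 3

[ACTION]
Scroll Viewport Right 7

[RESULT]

■■■■■■■■■                    ┃             ┃ 
■■■■■■■■■                    ┃─────────────┨ 
■■■■■■■■■                    ┃     │Status ┃ 
■■■■■■■■■                    ┃─────┼───────┃ 
■■■■■■■■■                    ┃com  │Inactiv┃ 
■■■■■■■■■                    ┃com  │Inactiv┃ 
■■■■■■■■■                    ┃.com │Pending┃ 
■■■■■■■■■                    ┃com  │Pending┃ 
━━━━━━━━━━━━━━━━━━━━━━━━━━━━━┛com  │Inactiv┃ 
━━━━━━━━━━━━━━━━━━━━┛ice18@mail.com│Closed ┃ 
           ┃Paris │carol17@mail.com│Inactiv┃ 
           ┃Tokyo │hank75@mail.com │Active ┃ 
           ┃Tokyo │frank38@mail.com│Inactiv┃ 
           ┃Tokyo │dave57@mail.com │Closed ┃ 
           ┗━━━━━━━━━━━━━━━━━━━━━━━━━━━━━━━┛ 
                                             
                                             


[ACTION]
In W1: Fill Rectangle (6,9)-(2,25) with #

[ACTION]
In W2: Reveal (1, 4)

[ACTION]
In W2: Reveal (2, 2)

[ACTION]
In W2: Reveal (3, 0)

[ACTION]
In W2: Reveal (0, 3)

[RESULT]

                             ┃             ┃ 
111                          ┃─────────────┨ 
3✹31111                      ┃     │Status ┃ 
■✹✹■■✹1                      ┃─────┼───────┃ 
■■■■■■2                      ┃com  │Inactiv┃ 
■■✹■✹✹2                      ┃com  │Inactiv┃ 
✹■■■■✹2                      ┃.com │Pending┃ 
■■■✹■■21                     ┃com  │Pending┃ 
━━━━━━━━━━━━━━━━━━━━━━━━━━━━━┛com  │Inactiv┃ 
━━━━━━━━━━━━━━━━━━━━┛ice18@mail.com│Closed ┃ 
           ┃Paris │carol17@mail.com│Inactiv┃ 
           ┃Tokyo │hank75@mail.com │Active ┃ 
           ┃Tokyo │frank38@mail.com│Inactiv┃ 
           ┃Tokyo │dave57@mail.com │Closed ┃ 
           ┗━━━━━━━━━━━━━━━━━━━━━━━━━━━━━━━┛ 
                                             
                                             


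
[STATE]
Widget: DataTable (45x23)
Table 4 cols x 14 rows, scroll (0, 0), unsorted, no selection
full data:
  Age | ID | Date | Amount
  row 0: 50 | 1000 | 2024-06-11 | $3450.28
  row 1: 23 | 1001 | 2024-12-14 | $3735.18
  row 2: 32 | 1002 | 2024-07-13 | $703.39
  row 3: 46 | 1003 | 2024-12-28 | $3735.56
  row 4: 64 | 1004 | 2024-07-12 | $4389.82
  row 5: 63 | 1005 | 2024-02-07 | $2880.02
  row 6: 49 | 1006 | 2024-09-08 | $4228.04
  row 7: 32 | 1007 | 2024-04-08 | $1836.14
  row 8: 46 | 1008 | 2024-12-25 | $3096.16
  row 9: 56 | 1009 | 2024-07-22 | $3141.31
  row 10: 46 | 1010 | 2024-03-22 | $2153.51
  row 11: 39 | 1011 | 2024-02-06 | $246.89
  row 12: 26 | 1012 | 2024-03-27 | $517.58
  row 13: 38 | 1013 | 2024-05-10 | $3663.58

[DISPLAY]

Age│ID  │Date      │Amount                   
───┼────┼──────────┼────────                 
50 │1000│2024-06-11│$3450.28                 
23 │1001│2024-12-14│$3735.18                 
32 │1002│2024-07-13│$703.39                  
46 │1003│2024-12-28│$3735.56                 
64 │1004│2024-07-12│$4389.82                 
63 │1005│2024-02-07│$2880.02                 
49 │1006│2024-09-08│$4228.04                 
32 │1007│2024-04-08│$1836.14                 
46 │1008│2024-12-25│$3096.16                 
56 │1009│2024-07-22│$3141.31                 
46 │1010│2024-03-22│$2153.51                 
39 │1011│2024-02-06│$246.89                  
26 │1012│2024-03-27│$517.58                  
38 │1013│2024-05-10│$3663.58                 
                                             
                                             
                                             
                                             
                                             
                                             
                                             


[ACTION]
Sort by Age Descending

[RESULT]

Ag▼│ID  │Date      │Amount                   
───┼────┼──────────┼────────                 
64 │1004│2024-07-12│$4389.82                 
63 │1005│2024-02-07│$2880.02                 
56 │1009│2024-07-22│$3141.31                 
50 │1000│2024-06-11│$3450.28                 
49 │1006│2024-09-08│$4228.04                 
46 │1003│2024-12-28│$3735.56                 
46 │1008│2024-12-25│$3096.16                 
46 │1010│2024-03-22│$2153.51                 
39 │1011│2024-02-06│$246.89                  
38 │1013│2024-05-10│$3663.58                 
32 │1002│2024-07-13│$703.39                  
32 │1007│2024-04-08│$1836.14                 
26 │1012│2024-03-27│$517.58                  
23 │1001│2024-12-14│$3735.18                 
                                             
                                             
                                             
                                             
                                             
                                             
                                             


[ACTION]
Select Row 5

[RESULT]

Ag▼│ID  │Date      │Amount                   
───┼────┼──────────┼────────                 
64 │1004│2024-07-12│$4389.82                 
63 │1005│2024-02-07│$2880.02                 
56 │1009│2024-07-22│$3141.31                 
50 │1000│2024-06-11│$3450.28                 
49 │1006│2024-09-08│$4228.04                 
>6 │1003│2024-12-28│$3735.56                 
46 │1008│2024-12-25│$3096.16                 
46 │1010│2024-03-22│$2153.51                 
39 │1011│2024-02-06│$246.89                  
38 │1013│2024-05-10│$3663.58                 
32 │1002│2024-07-13│$703.39                  
32 │1007│2024-04-08│$1836.14                 
26 │1012│2024-03-27│$517.58                  
23 │1001│2024-12-14│$3735.18                 
                                             
                                             
                                             
                                             
                                             
                                             
                                             


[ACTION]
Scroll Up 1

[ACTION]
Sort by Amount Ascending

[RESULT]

Age│ID  │Date      │Amount ▲                 
───┼────┼──────────┼────────                 
39 │1011│2024-02-06│$246.89                  
26 │1012│2024-03-27│$517.58                  
32 │1002│2024-07-13│$703.39                  
32 │1007│2024-04-08│$1836.14                 
46 │1010│2024-03-22│$2153.51                 
>3 │1005│2024-02-07│$2880.02                 
46 │1008│2024-12-25│$3096.16                 
56 │1009│2024-07-22│$3141.31                 
50 │1000│2024-06-11│$3450.28                 
38 │1013│2024-05-10│$3663.58                 
23 │1001│2024-12-14│$3735.18                 
46 │1003│2024-12-28│$3735.56                 
49 │1006│2024-09-08│$4228.04                 
64 │1004│2024-07-12│$4389.82                 
                                             
                                             
                                             
                                             
                                             
                                             
                                             


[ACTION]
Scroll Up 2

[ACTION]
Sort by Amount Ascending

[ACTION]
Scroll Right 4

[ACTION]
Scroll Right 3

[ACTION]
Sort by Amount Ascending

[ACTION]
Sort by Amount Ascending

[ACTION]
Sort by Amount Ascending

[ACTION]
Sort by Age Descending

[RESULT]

Ag▼│ID  │Date      │Amount                   
───┼────┼──────────┼────────                 
64 │1004│2024-07-12│$4389.82                 
63 │1005│2024-02-07│$2880.02                 
56 │1009│2024-07-22│$3141.31                 
50 │1000│2024-06-11│$3450.28                 
49 │1006│2024-09-08│$4228.04                 
>6 │1010│2024-03-22│$2153.51                 
46 │1008│2024-12-25│$3096.16                 
46 │1003│2024-12-28│$3735.56                 
39 │1011│2024-02-06│$246.89                  
38 │1013│2024-05-10│$3663.58                 
32 │1002│2024-07-13│$703.39                  
32 │1007│2024-04-08│$1836.14                 
26 │1012│2024-03-27│$517.58                  
23 │1001│2024-12-14│$3735.18                 
                                             
                                             
                                             
                                             
                                             
                                             
                                             


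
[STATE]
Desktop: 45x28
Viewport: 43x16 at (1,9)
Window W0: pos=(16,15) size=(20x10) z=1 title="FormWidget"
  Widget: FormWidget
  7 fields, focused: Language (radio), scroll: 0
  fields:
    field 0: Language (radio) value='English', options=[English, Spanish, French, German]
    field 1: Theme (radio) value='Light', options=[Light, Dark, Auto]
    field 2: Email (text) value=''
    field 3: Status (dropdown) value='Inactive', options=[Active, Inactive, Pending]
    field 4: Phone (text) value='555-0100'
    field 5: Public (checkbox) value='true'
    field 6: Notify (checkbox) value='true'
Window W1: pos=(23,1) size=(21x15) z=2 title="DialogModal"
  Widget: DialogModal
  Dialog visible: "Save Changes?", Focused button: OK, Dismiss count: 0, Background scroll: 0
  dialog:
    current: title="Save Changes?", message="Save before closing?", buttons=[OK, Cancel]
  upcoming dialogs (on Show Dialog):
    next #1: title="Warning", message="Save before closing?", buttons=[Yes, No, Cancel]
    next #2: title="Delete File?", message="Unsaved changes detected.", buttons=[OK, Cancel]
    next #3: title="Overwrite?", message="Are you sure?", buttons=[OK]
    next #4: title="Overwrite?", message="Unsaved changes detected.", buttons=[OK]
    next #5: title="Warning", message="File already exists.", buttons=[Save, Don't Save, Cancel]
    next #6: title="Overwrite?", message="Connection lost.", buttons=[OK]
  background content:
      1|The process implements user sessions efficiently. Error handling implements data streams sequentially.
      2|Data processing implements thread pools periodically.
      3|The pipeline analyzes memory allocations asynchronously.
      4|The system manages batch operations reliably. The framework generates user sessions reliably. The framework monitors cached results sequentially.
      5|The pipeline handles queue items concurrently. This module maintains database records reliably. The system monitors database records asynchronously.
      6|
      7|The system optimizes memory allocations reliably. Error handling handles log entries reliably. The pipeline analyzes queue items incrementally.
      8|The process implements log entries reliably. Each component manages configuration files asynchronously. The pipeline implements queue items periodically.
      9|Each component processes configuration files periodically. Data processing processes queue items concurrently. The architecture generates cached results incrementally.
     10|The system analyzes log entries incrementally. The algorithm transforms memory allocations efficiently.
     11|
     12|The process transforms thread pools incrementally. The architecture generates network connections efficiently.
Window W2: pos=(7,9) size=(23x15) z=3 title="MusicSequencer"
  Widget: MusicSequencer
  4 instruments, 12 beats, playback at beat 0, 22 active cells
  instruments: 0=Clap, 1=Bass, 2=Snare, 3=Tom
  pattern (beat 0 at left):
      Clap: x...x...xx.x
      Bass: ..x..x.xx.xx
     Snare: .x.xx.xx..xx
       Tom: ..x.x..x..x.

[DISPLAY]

      ┏━━━━━━━━━━━━━━━━━━━━━┓e before c│  ┃
      ┃ MusicSequencer      ┃]  Cancel │ze┃
      ┠─────────────────────┨──────────┘me┃
      ┃      ▼12345678901   ┃omponent proc┃
      ┃  Clap█···█···██·█   ┃stem analyzes┃
      ┃  Bass··█··█·██·██   ┃             ┃
      ┃ Snare·█·██·██··██   ┃━━━━━━━━━━━━━┛
      ┃   Tom··█·█··█··█·   ┃     ┃        
      ┃                     ┃─────┨        
      ┃                     ┃ (●) ┃        
      ┃                     ┃ (●) ┃        
      ┃                     ┃ [  ]┃        
      ┃                     ┃ [I▼]┃        
      ┃                     ┃ [55]┃        
      ┗━━━━━━━━━━━━━━━━━━━━━┛ [x] ┃        
               ┗━━━━━━━━━━━━━━━━━━┛        


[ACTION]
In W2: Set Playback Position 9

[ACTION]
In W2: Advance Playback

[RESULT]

      ┏━━━━━━━━━━━━━━━━━━━━━┓e before c│  ┃
      ┃ MusicSequencer      ┃]  Cancel │ze┃
      ┠─────────────────────┨──────────┘me┃
      ┃      0123456789▼1   ┃omponent proc┃
      ┃  Clap█···█···██·█   ┃stem analyzes┃
      ┃  Bass··█··█·██·██   ┃             ┃
      ┃ Snare·█·██·██··██   ┃━━━━━━━━━━━━━┛
      ┃   Tom··█·█··█··█·   ┃     ┃        
      ┃                     ┃─────┨        
      ┃                     ┃ (●) ┃        
      ┃                     ┃ (●) ┃        
      ┃                     ┃ [  ]┃        
      ┃                     ┃ [I▼]┃        
      ┃                     ┃ [55]┃        
      ┗━━━━━━━━━━━━━━━━━━━━━┛ [x] ┃        
               ┗━━━━━━━━━━━━━━━━━━┛        


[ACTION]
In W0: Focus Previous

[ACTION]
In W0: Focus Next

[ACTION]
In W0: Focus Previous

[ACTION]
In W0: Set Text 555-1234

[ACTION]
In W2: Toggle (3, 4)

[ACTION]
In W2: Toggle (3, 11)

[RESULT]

      ┏━━━━━━━━━━━━━━━━━━━━━┓e before c│  ┃
      ┃ MusicSequencer      ┃]  Cancel │ze┃
      ┠─────────────────────┨──────────┘me┃
      ┃      0123456789▼1   ┃omponent proc┃
      ┃  Clap█···█···██·█   ┃stem analyzes┃
      ┃  Bass··█··█·██·██   ┃             ┃
      ┃ Snare·█·██·██··██   ┃━━━━━━━━━━━━━┛
      ┃   Tom··█····█··██   ┃     ┃        
      ┃                     ┃─────┨        
      ┃                     ┃ (●) ┃        
      ┃                     ┃ (●) ┃        
      ┃                     ┃ [  ]┃        
      ┃                     ┃ [I▼]┃        
      ┃                     ┃ [55]┃        
      ┗━━━━━━━━━━━━━━━━━━━━━┛ [x] ┃        
               ┗━━━━━━━━━━━━━━━━━━┛        


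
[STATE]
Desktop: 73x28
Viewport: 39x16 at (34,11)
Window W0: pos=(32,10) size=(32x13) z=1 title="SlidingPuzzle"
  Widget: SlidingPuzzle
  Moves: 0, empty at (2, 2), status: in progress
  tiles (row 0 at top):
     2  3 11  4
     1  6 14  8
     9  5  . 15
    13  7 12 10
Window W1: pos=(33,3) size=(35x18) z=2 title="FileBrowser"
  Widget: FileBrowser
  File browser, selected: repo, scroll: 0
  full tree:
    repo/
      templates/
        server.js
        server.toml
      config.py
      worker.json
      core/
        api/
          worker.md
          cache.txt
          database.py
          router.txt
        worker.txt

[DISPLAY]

                                 ┃     
                                 ┃     
                                 ┃     
                                 ┃     
                                 ┃     
                                 ┃     
                                 ┃     
                                 ┃     
                                 ┃     
━━━━━━━━━━━━━━━━━━━━━━━━━━━━━━━━━┛     
────┴────┴────┴────┘         ┃         
━━━━━━━━━━━━━━━━━━━━━━━━━━━━━┛         
                                       
                                       
                                       
                                       


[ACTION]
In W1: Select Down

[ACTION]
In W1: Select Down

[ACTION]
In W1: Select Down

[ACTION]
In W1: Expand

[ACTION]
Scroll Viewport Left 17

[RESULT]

               ┃┃                      
               ┠┃                      
               ┃┃                      
               ┃┃                      
               ┃┃                      
               ┃┃                      
               ┃┃                      
               ┃┃                      
               ┃┃                      
               ┃┗━━━━━━━━━━━━━━━━━━━━━━
               ┃└────┴────┴────┴────┘  
               ┗━━━━━━━━━━━━━━━━━━━━━━━
                                       
                                       
                                       
                                       


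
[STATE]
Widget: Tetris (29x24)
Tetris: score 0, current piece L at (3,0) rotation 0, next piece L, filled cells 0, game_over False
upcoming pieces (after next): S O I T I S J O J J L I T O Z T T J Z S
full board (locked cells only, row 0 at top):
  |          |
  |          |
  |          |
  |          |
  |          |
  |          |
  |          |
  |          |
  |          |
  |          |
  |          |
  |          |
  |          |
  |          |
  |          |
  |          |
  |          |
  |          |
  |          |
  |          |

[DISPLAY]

     ▒    │Next:             
   ▒▒▒    │  ▒               
          │▒▒▒               
          │                  
          │                  
          │                  
          │Score:            
          │0                 
          │                  
          │                  
          │                  
          │                  
          │                  
          │                  
          │                  
          │                  
          │                  
          │                  
          │                  
          │                  
          │                  
          │                  
          │                  
          │                  


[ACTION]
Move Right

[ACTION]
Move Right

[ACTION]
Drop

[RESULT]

          │Next:             
       ▒  │  ▒               
     ▒▒▒  │▒▒▒               
          │                  
          │                  
          │                  
          │Score:            
          │0                 
          │                  
          │                  
          │                  
          │                  
          │                  
          │                  
          │                  
          │                  
          │                  
          │                  
          │                  
          │                  
          │                  
          │                  
          │                  
          │                  


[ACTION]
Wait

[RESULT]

          │Next:             
          │  ▒               
       ▒  │▒▒▒               
     ▒▒▒  │                  
          │                  
          │                  
          │Score:            
          │0                 
          │                  
          │                  
          │                  
          │                  
          │                  
          │                  
          │                  
          │                  
          │                  
          │                  
          │                  
          │                  
          │                  
          │                  
          │                  
          │                  


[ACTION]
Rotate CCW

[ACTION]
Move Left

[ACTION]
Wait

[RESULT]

          │Next:             
          │  ▒               
          │▒▒▒               
    ▒▒    │                  
     ▒    │                  
     ▒    │                  
          │Score:            
          │0                 
          │                  
          │                  
          │                  
          │                  
          │                  
          │                  
          │                  
          │                  
          │                  
          │                  
          │                  
          │                  
          │                  
          │                  
          │                  
          │                  


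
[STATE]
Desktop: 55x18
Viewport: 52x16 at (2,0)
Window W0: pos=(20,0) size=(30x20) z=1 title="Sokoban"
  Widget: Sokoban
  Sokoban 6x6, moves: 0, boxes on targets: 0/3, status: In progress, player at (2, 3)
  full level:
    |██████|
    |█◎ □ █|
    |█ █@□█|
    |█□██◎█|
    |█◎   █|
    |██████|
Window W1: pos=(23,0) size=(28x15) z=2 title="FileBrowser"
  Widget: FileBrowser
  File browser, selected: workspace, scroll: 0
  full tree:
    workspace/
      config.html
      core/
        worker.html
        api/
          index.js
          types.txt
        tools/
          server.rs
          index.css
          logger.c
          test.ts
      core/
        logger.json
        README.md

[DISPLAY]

                  ┏━━┏━━━━━━━━━━━━━━━━━━━━━━━━━━┓   
                  ┃ S┃ FileBrowser              ┃   
                  ┠──┠──────────────────────────┨   
                  ┃██┃> [-] workspace/          ┃   
                  ┃█◎┃    config.html           ┃   
                  ┃█ ┃    [+] core/             ┃   
                  ┃█□┃    [+] core/             ┃   
                  ┃█◎┃                          ┃   
                  ┃██┃                          ┃   
                  ┃Mo┃                          ┃   
                  ┃  ┃                          ┃   
                  ┃  ┃                          ┃   
                  ┃  ┃                          ┃   
                  ┃  ┃                          ┃   
                  ┃  ┗━━━━━━━━━━━━━━━━━━━━━━━━━━┛   
                  ┃                            ┃    


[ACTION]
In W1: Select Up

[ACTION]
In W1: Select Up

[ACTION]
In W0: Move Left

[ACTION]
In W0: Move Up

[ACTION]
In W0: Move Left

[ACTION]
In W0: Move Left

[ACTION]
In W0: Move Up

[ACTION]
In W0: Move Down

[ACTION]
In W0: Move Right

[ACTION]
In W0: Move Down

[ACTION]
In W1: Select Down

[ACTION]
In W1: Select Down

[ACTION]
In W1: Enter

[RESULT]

                  ┏━━┏━━━━━━━━━━━━━━━━━━━━━━━━━━┓   
                  ┃ S┃ FileBrowser              ┃   
                  ┠──┠──────────────────────────┨   
                  ┃██┃  [-] workspace/          ┃   
                  ┃█◎┃    config.html           ┃   
                  ┃█ ┃  > [-] core/             ┃   
                  ┃█□┃      worker.html         ┃   
                  ┃█◎┃      [+] api/            ┃   
                  ┃██┃      [+] tools/          ┃   
                  ┃Mo┃    [-] core/             ┃   
                  ┃  ┃      logger.json         ┃   
                  ┃  ┃      README.md           ┃   
                  ┃  ┃                          ┃   
                  ┃  ┃                          ┃   
                  ┃  ┗━━━━━━━━━━━━━━━━━━━━━━━━━━┛   
                  ┃                            ┃    


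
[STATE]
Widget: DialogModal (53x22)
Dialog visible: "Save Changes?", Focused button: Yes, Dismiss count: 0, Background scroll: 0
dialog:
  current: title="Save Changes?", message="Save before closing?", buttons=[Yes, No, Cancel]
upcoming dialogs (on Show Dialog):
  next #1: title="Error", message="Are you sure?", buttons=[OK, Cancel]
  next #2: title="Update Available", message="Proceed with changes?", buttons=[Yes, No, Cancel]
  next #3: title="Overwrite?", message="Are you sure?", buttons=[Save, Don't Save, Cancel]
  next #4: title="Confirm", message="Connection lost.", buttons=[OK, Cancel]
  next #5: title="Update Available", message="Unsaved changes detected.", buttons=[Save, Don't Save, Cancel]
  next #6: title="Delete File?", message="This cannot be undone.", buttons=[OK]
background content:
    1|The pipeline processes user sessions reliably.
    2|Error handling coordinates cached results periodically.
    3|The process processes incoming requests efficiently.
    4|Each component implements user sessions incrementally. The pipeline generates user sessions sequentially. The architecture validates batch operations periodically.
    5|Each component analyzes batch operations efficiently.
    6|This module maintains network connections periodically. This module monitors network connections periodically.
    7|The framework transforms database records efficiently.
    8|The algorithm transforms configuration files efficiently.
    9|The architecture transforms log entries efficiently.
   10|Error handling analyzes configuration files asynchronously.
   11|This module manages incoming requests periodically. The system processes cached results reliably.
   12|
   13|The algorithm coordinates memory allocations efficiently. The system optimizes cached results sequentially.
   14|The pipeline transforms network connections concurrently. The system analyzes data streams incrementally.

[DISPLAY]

The pipeline processes user sessions reliably.       
Error handling coordinates cached results periodicall
The process processes incoming requests efficiently. 
Each component implements user sessions incrementally
Each component analyzes batch operations efficiently.
This module maintains network connections periodicall
The framework transforms database records efficiently
The algorithm transforms configuration files efficien
The architectu┌──────────────────────┐s efficiently. 
Error handling│    Save Changes?     │files asynchron
This module ma│ Save before closing? │periodically. T
              │ [Yes]  No   Cancel   │               
The algorithm └──────────────────────┘ations efficien
The pipeline transforms network connections concurren
                                                     
                                                     
                                                     
                                                     
                                                     
                                                     
                                                     
                                                     


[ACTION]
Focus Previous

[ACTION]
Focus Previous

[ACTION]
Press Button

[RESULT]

The pipeline processes user sessions reliably.       
Error handling coordinates cached results periodicall
The process processes incoming requests efficiently. 
Each component implements user sessions incrementally
Each component analyzes batch operations efficiently.
This module maintains network connections periodicall
The framework transforms database records efficiently
The algorithm transforms configuration files efficien
The architecture transforms log entries efficiently. 
Error handling analyzes configuration files asynchron
This module manages incoming requests periodically. T
                                                     
The algorithm coordinates memory allocations efficien
The pipeline transforms network connections concurren
                                                     
                                                     
                                                     
                                                     
                                                     
                                                     
                                                     
                                                     


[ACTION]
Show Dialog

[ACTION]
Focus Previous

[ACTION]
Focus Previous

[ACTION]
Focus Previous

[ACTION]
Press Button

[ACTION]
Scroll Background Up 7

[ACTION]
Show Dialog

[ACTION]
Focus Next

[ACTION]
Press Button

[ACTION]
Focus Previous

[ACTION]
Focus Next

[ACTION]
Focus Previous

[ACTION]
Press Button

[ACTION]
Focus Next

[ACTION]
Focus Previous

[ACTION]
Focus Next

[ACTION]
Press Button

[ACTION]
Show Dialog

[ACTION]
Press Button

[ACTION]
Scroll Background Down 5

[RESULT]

This module maintains network connections periodicall
The framework transforms database records efficiently
The algorithm transforms configuration files efficien
The architecture transforms log entries efficiently. 
Error handling analyzes configuration files asynchron
This module manages incoming requests periodically. T
                                                     
The algorithm coordinates memory allocations efficien
The pipeline transforms network connections concurren
                                                     
                                                     
                                                     
                                                     
                                                     
                                                     
                                                     
                                                     
                                                     
                                                     
                                                     
                                                     
                                                     


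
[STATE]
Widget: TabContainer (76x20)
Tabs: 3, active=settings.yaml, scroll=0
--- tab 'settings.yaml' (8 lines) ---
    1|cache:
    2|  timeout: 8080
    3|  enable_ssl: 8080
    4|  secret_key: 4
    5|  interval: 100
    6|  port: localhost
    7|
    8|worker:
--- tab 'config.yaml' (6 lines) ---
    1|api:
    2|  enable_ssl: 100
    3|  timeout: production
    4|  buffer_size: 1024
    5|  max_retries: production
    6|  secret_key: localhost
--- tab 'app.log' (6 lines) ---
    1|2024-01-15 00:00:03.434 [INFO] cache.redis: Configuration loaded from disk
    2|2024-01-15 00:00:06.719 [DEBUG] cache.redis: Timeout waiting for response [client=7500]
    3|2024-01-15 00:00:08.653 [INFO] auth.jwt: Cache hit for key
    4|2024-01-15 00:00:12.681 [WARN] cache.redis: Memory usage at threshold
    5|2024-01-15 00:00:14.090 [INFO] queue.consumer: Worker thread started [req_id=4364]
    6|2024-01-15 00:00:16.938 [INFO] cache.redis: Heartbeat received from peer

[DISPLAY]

[settings.yaml]│ config.yaml │ app.log                                      
────────────────────────────────────────────────────────────────────────────
cache:                                                                      
  timeout: 8080                                                             
  enable_ssl: 8080                                                          
  secret_key: 4                                                             
  interval: 100                                                             
  port: localhost                                                           
                                                                            
worker:                                                                     
                                                                            
                                                                            
                                                                            
                                                                            
                                                                            
                                                                            
                                                                            
                                                                            
                                                                            
                                                                            


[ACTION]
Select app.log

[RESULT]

 settings.yaml │ config.yaml │[app.log]                                     
────────────────────────────────────────────────────────────────────────────
2024-01-15 00:00:03.434 [INFO] cache.redis: Configuration loaded from disk  
2024-01-15 00:00:06.719 [DEBUG] cache.redis: Timeout waiting for response [c
2024-01-15 00:00:08.653 [INFO] auth.jwt: Cache hit for key                  
2024-01-15 00:00:12.681 [WARN] cache.redis: Memory usage at threshold       
2024-01-15 00:00:14.090 [INFO] queue.consumer: Worker thread started [req_id
2024-01-15 00:00:16.938 [INFO] cache.redis: Heartbeat received from peer    
                                                                            
                                                                            
                                                                            
                                                                            
                                                                            
                                                                            
                                                                            
                                                                            
                                                                            
                                                                            
                                                                            
                                                                            


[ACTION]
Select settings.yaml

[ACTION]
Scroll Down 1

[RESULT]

[settings.yaml]│ config.yaml │ app.log                                      
────────────────────────────────────────────────────────────────────────────
  timeout: 8080                                                             
  enable_ssl: 8080                                                          
  secret_key: 4                                                             
  interval: 100                                                             
  port: localhost                                                           
                                                                            
worker:                                                                     
                                                                            
                                                                            
                                                                            
                                                                            
                                                                            
                                                                            
                                                                            
                                                                            
                                                                            
                                                                            
                                                                            
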